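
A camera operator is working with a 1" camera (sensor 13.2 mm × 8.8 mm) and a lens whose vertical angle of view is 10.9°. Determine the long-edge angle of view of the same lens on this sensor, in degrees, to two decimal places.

From the vertical AOV: f = 8.8 / (2·tan(5.45°)) = 8.8 / 0.19082 ≈ 46.1175 mm.
Long-edge AOV = 2·arctan(13.2 / (2 × 46.1175)) = 2·arctan(0.14311) ≈ 16.2889°.

16.29°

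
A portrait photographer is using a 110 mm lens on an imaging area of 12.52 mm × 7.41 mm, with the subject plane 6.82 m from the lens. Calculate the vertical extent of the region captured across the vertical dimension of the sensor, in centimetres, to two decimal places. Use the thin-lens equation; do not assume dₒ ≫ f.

45.20 cm

dₒ: 6.82 m = 6820 mm.
Similar triangles through the lens centre give W/dₒ = h/dᵢ; with 1/f = 1/dₒ + 1/dᵢ this gives W = h·(dₒ − f)/f.
W = 7.41 mm × (6820 − 110) / 110 = 7.41 × 61.0000 ≈ 452.010 mm = 45.201 cm.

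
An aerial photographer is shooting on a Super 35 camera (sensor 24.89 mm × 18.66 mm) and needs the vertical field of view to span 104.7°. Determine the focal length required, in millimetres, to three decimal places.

From α = 2·arctan(h/2f) we get f = h / (2·tan(α/2)).
With h = 18.66 mm and α/2 = 52.35°, tan(α/2) ≈ 1.29618, so f ≈ 18.66 / 2.59237 ≈ 7.1980 mm.

7.198 mm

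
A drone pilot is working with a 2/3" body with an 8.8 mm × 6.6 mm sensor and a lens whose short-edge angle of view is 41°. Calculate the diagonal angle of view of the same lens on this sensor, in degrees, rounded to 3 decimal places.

63.857°

From the short-edge AOV: f = 6.6 / (2·tan(20.5°)) = 6.6 / 0.74777 ≈ 8.8263 mm.
Sensor diagonal = √(8.8² + 6.6²) = √121.0000 ≈ 11.0000 mm.
Diagonal AOV = 2·arctan(11.0000 / (2 × 8.8263)) = 2·arctan(0.62314) ≈ 63.8575°.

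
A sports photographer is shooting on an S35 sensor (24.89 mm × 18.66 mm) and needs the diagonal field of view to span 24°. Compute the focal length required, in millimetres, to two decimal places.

Sensor diagonal = √(24.89² + 18.66²) = √967.7077 ≈ 31.1080 mm.
From α = 2·arctan(d/2f) we get f = d / (2·tan(α/2)).
With d = 31.1080 mm and α/2 = 12°, tan(α/2) ≈ 0.21256, so f ≈ 31.1080 / 0.42511 ≈ 73.1758 mm.

73.18 mm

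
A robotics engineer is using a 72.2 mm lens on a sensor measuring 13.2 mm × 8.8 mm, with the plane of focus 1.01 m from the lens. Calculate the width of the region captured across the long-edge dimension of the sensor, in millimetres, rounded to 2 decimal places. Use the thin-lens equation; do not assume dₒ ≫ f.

dₒ: 1.01 m = 1010 mm.
Similar triangles through the lens centre give W/dₒ = w/dᵢ; with 1/f = 1/dₒ + 1/dᵢ this gives W = w·(dₒ − f)/f.
W = 13.2 mm × (1010 − 72.2) / 72.2 = 13.2 × 12.9889 ≈ 171.454 mm.

171.45 mm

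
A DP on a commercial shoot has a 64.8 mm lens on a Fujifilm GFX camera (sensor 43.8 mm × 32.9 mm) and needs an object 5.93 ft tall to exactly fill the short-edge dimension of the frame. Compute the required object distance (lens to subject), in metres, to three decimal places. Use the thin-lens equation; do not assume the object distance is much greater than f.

W: 5.93 ft × 304.8 mm/ft = 1807.46 mm.
Magnification m = h/W = dᵢ/dₒ; combined with 1/f = 1/dₒ + 1/dᵢ this gives dₒ = f·(1 + W/h).
dₒ = 64.8 mm × (1 + 1807.46/32.9) = 64.8 × 55.9381 ≈ 3624.790 mm = 3.62479 m.

3.625 m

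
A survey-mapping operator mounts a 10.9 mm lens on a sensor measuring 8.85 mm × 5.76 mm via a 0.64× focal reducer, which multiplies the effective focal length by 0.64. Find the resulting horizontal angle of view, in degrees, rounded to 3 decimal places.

Effective focal length f = 10.9 × 0.64 = 6.976 mm.
α = 2·arctan(8.85 / (2 × 6.976)) = 2·arctan(0.63432) ≈ 64.7754°.

64.775°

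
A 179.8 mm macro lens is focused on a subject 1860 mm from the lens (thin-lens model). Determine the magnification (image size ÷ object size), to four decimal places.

Thin lens: 1/f = 1/dₒ + 1/dᵢ → 1/dᵢ = 1/179.8 − 1/1860 = 0.0050241 mm⁻¹, so dᵢ ≈ 199.0406 mm.
Magnification m = dᵢ/dₒ = 199.0406/1860 ≈ 0.10701.

0.1070×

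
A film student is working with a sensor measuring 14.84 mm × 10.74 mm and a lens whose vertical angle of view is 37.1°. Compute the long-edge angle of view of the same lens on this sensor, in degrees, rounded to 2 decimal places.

From the vertical AOV: f = 10.74 / (2·tan(18.55°)) = 10.74 / 0.67113 ≈ 16.0028 mm.
Long-edge AOV = 2·arctan(14.84 / (2 × 16.0028)) = 2·arctan(0.46367) ≈ 49.7513°.

49.75°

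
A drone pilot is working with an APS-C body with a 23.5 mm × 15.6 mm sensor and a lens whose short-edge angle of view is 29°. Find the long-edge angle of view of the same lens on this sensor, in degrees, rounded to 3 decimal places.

42.570°

From the short-edge AOV: f = 15.6 / (2·tan(14.5°)) = 15.6 / 0.51724 ≈ 30.1604 mm.
Long-edge AOV = 2·arctan(23.5 / (2 × 30.1604)) = 2·arctan(0.38958) ≈ 42.5702°.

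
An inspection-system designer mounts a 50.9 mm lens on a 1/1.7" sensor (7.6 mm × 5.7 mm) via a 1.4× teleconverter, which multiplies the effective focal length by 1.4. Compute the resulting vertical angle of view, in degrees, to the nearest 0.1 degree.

4.6°

Effective focal length f = 50.9 × 1.4 = 71.26 mm.
α = 2·arctan(5.7 / (2 × 71.26)) = 2·arctan(0.03999) ≈ 4.5806°.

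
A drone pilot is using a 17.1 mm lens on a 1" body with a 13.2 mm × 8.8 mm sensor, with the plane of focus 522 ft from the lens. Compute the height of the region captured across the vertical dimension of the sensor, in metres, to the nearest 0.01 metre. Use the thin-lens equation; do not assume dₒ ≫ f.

81.87 m

dₒ: 522 ft × 304.8 mm/ft = 159105.59 mm.
Similar triangles through the lens centre give W/dₒ = h/dᵢ; with 1/f = 1/dₒ + 1/dᵢ this gives W = h·(dₒ − f)/f.
W = 8.8 mm × (159106 − 17.1) / 17.1 = 8.8 × 9303.4208 ≈ 81870.103 mm = 81.8701 m.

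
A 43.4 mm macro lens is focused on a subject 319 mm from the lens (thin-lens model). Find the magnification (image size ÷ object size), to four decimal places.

0.1575×

Thin lens: 1/f = 1/dₒ + 1/dᵢ → 1/dᵢ = 1/43.4 − 1/319 = 0.0199067 mm⁻¹, so dᵢ ≈ 50.2344 mm.
Magnification m = dᵢ/dₒ = 50.2344/319 ≈ 0.15747.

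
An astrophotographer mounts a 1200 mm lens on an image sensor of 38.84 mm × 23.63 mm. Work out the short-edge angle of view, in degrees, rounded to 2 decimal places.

1.13°

Angle of view α = 2·arctan(h/2f) with h = 23.63 mm and f = 1200 mm.
h/2f = 0.00985; arctan(0.00985) ≈ 0.5641°, so α ≈ 1.1282°.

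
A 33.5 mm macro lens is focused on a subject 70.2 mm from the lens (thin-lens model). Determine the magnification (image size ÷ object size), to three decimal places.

0.913×

Thin lens: 1/f = 1/dₒ + 1/dᵢ → 1/dᵢ = 1/33.5 − 1/70.2 = 0.0156057 mm⁻¹, so dᵢ ≈ 64.0790 mm.
Magnification m = dᵢ/dₒ = 64.0790/70.2 ≈ 0.91281.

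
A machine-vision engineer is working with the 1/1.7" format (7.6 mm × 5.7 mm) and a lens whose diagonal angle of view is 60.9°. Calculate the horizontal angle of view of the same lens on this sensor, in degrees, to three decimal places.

Sensor diagonal = √(7.6² + 5.7²) = √90.2500 ≈ 9.5000 mm.
From the diagonal AOV: f = 9.5000 / (2·tan(30.45°)) = 9.5000 / 1.17574 ≈ 8.0800 mm.
Horizontal AOV = 2·arctan(7.6 / (2 × 8.0800)) = 2·arctan(0.47030) ≈ 50.3748°.

50.375°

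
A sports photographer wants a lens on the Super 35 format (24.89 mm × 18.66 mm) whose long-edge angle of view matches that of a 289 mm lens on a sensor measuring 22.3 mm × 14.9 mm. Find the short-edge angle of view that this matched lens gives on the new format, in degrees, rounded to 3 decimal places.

Equal long-edge AOV ⇒ f₂ = f₁ · 24.89/22.3 = 289 × 1.11614 ≈ 322.5655 mm.
Short-edge AOV on the new format = 2·arctan(18.66 / (2 × 322.5655)) = 2·arctan(0.02892) ≈ 3.3136°.

3.314°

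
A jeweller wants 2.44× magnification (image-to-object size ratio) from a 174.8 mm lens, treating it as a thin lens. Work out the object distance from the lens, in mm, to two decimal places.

246.44 mm

With m = dᵢ/dₒ and 1/f = 1/dₒ + 1/dᵢ, substituting dᵢ = m·dₒ gives 1/f = (1 + 1/m)/dₒ, hence dₒ = f·(1 + 1/m).
dₒ = 174.8 × (1 + 1/2.44) = 174.8 × 1.40984 ≈ 246.439 mm.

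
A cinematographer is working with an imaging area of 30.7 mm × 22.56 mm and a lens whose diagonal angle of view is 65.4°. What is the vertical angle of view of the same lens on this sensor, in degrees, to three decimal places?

41.630°

Sensor diagonal = √(30.7² + 22.56²) = √1451.4436 ≈ 38.0978 mm.
From the diagonal AOV: f = 38.0978 / (2·tan(32.7°)) = 38.0978 / 1.28398 ≈ 29.6717 mm.
Vertical AOV = 2·arctan(22.56 / (2 × 29.6717)) = 2·arctan(0.38016) ≈ 41.6296°.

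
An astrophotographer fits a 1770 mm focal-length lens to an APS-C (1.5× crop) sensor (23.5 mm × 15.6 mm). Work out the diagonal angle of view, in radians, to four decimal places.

Sensor diagonal = √(23.5² + 15.6²) = √795.6100 ≈ 28.2066 mm.
Angle of view α = 2·arctan(d/2f) with d = 28.2066 mm and f = 1770 mm.
d/2f = 0.00797; arctan(0.00797) ≈ 0.0080 rad, so α ≈ 0.0159 rad.

0.0159 rad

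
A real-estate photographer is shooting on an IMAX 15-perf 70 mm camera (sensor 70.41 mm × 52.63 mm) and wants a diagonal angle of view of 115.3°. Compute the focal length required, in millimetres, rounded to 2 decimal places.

Sensor diagonal = √(70.41² + 52.63²) = √7727.4850 ≈ 87.9061 mm.
From α = 2·arctan(d/2f) we get f = d / (2·tan(α/2)).
With d = 87.9061 mm and α/2 = 57.65°, tan(α/2) ≈ 1.57879, so f ≈ 87.9061 / 3.15758 ≈ 27.8397 mm.

27.84 mm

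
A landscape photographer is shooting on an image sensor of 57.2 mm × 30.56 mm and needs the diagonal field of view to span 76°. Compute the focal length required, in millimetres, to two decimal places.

41.50 mm

Sensor diagonal = √(57.2² + 30.56²) = √4205.7536 ≈ 64.8518 mm.
From α = 2·arctan(d/2f) we get f = d / (2·tan(α/2)).
With d = 64.8518 mm and α/2 = 38°, tan(α/2) ≈ 0.78129, so f ≈ 64.8518 / 1.56257 ≈ 41.5032 mm.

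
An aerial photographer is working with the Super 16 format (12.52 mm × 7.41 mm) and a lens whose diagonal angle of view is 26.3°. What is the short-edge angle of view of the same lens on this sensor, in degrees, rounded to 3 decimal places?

13.572°

Sensor diagonal = √(12.52² + 7.41²) = √211.6585 ≈ 14.5485 mm.
From the diagonal AOV: f = 14.5485 / (2·tan(13.15°)) = 14.5485 / 0.46725 ≈ 31.1361 mm.
Short-edge AOV = 2·arctan(7.41 / (2 × 31.1361)) = 2·arctan(0.11899) ≈ 13.5719°.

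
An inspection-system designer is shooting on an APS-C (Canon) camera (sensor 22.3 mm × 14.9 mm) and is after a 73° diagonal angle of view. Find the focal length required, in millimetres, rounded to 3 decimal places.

18.122 mm

Sensor diagonal = √(22.3² + 14.9²) = √719.3000 ≈ 26.8198 mm.
From α = 2·arctan(d/2f) we get f = d / (2·tan(α/2)).
With d = 26.8198 mm and α/2 = 36.5°, tan(α/2) ≈ 0.73996, so f ≈ 26.8198 / 1.47992 ≈ 18.1224 mm.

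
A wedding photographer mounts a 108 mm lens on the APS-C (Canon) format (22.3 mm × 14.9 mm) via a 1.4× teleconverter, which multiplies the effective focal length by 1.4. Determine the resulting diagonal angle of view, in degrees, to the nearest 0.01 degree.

Effective focal length f = 108 × 1.4 = 151.2 mm.
Sensor diagonal = √(22.3² + 14.9²) = √719.3000 ≈ 26.8198 mm.
α = 2·arctan(26.820 / (2 × 151.2)) = 2·arctan(0.08869) ≈ 10.1366°.

10.14°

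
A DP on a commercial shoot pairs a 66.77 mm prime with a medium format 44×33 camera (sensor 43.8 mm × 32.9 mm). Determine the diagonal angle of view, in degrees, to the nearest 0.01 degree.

44.61°

Sensor diagonal = √(43.8² + 32.9²) = √3000.8500 ≈ 54.7800 mm.
Angle of view α = 2·arctan(d/2f) with d = 54.7800 mm and f = 66.77 mm.
d/2f = 0.41021; arctan(0.41021) ≈ 22.3041°, so α ≈ 44.6083°.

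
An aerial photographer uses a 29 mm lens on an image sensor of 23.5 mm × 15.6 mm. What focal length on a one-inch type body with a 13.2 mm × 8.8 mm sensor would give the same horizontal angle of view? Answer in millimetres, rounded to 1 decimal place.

16.3 mm

Equal angle of view means equal width/f ratio, so f₂ = f₁ · (width₂/width₁) = 29 × 13.2/23.5.
f₂ = 29 × 0.56170 ≈ 16.289 mm.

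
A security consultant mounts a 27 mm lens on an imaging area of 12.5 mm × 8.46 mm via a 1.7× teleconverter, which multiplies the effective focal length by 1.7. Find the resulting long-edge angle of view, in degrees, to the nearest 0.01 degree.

15.51°

Effective focal length f = 27 × 1.7 = 45.9 mm.
α = 2·arctan(12.5 / (2 × 45.9)) = 2·arctan(0.13617) ≈ 15.5080°.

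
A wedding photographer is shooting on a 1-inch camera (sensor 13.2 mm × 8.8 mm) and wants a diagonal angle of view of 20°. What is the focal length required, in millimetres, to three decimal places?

44.986 mm

Sensor diagonal = √(13.2² + 8.8²) = √251.6800 ≈ 15.8644 mm.
From α = 2·arctan(d/2f) we get f = d / (2·tan(α/2)).
With d = 15.8644 mm and α/2 = 10°, tan(α/2) ≈ 0.17633, so f ≈ 15.8644 / 0.35265 ≈ 44.9858 mm.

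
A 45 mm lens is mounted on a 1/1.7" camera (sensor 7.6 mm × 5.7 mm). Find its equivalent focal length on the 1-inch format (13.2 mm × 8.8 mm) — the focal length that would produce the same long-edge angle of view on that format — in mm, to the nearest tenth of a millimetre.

Equal angle of view means equal width/f ratio, so f₂ = f₁ · (width₂/width₁) = 45 × 13.2/7.6.
f₂ = 45 × 1.73684 ≈ 78.158 mm.

78.2 mm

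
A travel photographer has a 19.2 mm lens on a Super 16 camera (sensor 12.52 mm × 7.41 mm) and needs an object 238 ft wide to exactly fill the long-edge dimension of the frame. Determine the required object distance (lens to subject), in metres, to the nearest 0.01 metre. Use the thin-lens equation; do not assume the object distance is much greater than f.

W: 238 ft × 304.8 mm/ft = 72542.40 mm.
Magnification m = w/W = dᵢ/dₒ; combined with 1/f = 1/dₒ + 1/dᵢ this gives dₒ = f·(1 + W/w).
dₒ = 19.2 mm × (1 + 72542.4/12.52) = 19.2 × 5795.1212 ≈ 111266.327 mm = 111.266 m.

111.27 m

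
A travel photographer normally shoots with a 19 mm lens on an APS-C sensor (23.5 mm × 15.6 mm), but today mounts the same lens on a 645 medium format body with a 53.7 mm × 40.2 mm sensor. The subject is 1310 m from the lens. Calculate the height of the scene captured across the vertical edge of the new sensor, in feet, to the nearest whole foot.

The focal length stays 19 mm; the relevant sensor dimension is now h = 40.2 mm. Object distance dₒ = 1310 m = 1.31e+06 mm.
Thin-lens field height W = h·(dₒ − f)/f = 40.2 × (1.31e+06 − 19)/19 ≈ 2771644.011 mm = 2771644.011/304.8 ft = 9093.32 ft.

9093 ft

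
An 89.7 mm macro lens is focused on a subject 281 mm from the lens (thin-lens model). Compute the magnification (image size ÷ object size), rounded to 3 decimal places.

0.469×

Thin lens: 1/f = 1/dₒ + 1/dᵢ → 1/dᵢ = 1/89.7 − 1/281 = 0.0075896 mm⁻¹, so dᵢ ≈ 131.7601 mm.
Magnification m = dᵢ/dₒ = 131.7601/281 ≈ 0.46890.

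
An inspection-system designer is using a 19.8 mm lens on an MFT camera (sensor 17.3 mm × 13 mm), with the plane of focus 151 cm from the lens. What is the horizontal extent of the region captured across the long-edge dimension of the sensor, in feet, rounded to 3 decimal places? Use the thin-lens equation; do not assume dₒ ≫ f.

4.272 ft

dₒ: 151 cm = 1510 mm.
Similar triangles through the lens centre give W/dₒ = w/dᵢ; with 1/f = 1/dₒ + 1/dᵢ this gives W = w·(dₒ − f)/f.
W = 17.3 mm × (1510 − 19.8) / 19.8 = 17.3 × 75.2626 ≈ 1302.043 mm = 1302.043/304.8 ft = 4.2718 ft.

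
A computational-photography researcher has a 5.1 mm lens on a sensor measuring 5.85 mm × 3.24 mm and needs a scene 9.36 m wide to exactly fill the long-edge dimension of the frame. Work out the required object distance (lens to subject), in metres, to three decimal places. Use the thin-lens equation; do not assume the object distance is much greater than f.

8.165 m

W: 9.36 m = 9360 mm.
Magnification m = w/W = dᵢ/dₒ; combined with 1/f = 1/dₒ + 1/dᵢ this gives dₒ = f·(1 + W/w).
dₒ = 5.1 mm × (1 + 9360/5.85) = 5.1 × 1601.0000 ≈ 8165.100 mm = 8.1651 m.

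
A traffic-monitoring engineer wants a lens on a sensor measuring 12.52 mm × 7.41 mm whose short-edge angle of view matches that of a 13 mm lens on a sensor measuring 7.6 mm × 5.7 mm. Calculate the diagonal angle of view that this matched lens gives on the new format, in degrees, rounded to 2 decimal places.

46.58°

Equal short-edge AOV ⇒ f₂ = f₁ · 7.41/5.7 = 13 × 1.30000 ≈ 16.9000 mm.
Sensor diagonal = √(12.52² + 7.41²) = √211.6585 ≈ 14.5485 mm.
Diagonal AOV on the new format = 2·arctan(14.5485 / (2 × 16.9000)) = 2·arctan(0.43043) ≈ 46.5769°.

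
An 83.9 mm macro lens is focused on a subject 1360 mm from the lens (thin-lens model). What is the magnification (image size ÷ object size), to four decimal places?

0.0657×

Thin lens: 1/f = 1/dₒ + 1/dᵢ → 1/dᵢ = 1/83.9 − 1/1360 = 0.0111837 mm⁻¹, so dᵢ ≈ 89.4162 mm.
Magnification m = dᵢ/dₒ = 89.4162/1360 ≈ 0.06575.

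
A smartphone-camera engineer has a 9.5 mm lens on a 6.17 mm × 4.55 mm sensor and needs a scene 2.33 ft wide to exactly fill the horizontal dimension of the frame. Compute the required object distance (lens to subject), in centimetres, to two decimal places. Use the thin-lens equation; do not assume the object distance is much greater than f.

110.30 cm

W: 2.33 ft × 304.8 mm/ft = 710.18 mm.
Magnification m = w/W = dᵢ/dₒ; combined with 1/f = 1/dₒ + 1/dᵢ this gives dₒ = f·(1 + W/w).
dₒ = 9.5 mm × (1 + 710.184/6.17) = 9.5 × 116.1028 ≈ 1102.976 mm = 110.298 cm.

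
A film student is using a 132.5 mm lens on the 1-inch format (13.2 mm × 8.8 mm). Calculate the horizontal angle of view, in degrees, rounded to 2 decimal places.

5.70°

Angle of view α = 2·arctan(w/2f) with w = 13.2 mm and f = 132.5 mm.
w/2f = 0.04981; arctan(0.04981) ≈ 2.8516°, so α ≈ 5.7032°.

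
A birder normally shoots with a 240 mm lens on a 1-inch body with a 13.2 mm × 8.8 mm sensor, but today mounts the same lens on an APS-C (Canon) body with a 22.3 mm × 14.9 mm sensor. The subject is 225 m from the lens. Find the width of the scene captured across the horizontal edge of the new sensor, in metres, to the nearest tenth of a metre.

20.9 m

The focal length stays 240 mm; the relevant sensor dimension is now w = 22.3 mm. Object distance dₒ = 225 m = 225000 mm.
Thin-lens field width W = w·(dₒ − f)/f = 22.3 × (225000 − 240)/240 ≈ 20883.950 mm = 20.884 m.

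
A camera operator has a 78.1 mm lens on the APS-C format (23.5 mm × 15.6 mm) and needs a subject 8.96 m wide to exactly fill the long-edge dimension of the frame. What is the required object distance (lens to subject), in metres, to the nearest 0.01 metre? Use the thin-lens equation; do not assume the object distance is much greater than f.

29.86 m

W: 8.96 m = 8960 mm.
Magnification m = w/W = dᵢ/dₒ; combined with 1/f = 1/dₒ + 1/dᵢ this gives dₒ = f·(1 + W/w).
dₒ = 78.1 mm × (1 + 8960/23.5) = 78.1 × 382.2766 ≈ 29855.802 mm = 29.8558 m.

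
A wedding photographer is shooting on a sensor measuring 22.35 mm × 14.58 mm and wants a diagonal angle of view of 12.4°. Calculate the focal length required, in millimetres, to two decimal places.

Sensor diagonal = √(22.35² + 14.58²) = √712.0989 ≈ 26.6852 mm.
From α = 2·arctan(d/2f) we get f = d / (2·tan(α/2)).
With d = 26.6852 mm and α/2 = 6.2°, tan(α/2) ≈ 0.10863, so f ≈ 26.6852 / 0.21727 ≈ 122.8206 mm.

122.82 mm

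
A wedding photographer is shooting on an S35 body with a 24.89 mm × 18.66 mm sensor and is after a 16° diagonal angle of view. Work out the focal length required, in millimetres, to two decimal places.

Sensor diagonal = √(24.89² + 18.66²) = √967.7077 ≈ 31.1080 mm.
From α = 2·arctan(d/2f) we get f = d / (2·tan(α/2)).
With d = 31.1080 mm and α/2 = 8°, tan(α/2) ≈ 0.14054, so f ≈ 31.1080 / 0.28108 ≈ 110.6725 mm.

110.67 mm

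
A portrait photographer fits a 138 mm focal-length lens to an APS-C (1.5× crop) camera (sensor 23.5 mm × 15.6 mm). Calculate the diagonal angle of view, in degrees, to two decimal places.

11.67°

Sensor diagonal = √(23.5² + 15.6²) = √795.6100 ≈ 28.2066 mm.
Angle of view α = 2·arctan(d/2f) with d = 28.2066 mm and f = 138 mm.
d/2f = 0.10220; arctan(0.10220) ≈ 5.8352°, so α ≈ 11.6705°.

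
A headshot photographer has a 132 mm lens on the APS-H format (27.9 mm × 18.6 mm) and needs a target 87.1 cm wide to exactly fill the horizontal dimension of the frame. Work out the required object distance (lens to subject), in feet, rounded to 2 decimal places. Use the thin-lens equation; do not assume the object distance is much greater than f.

13.95 ft

W: 87.1 cm = 871 mm.
Magnification m = w/W = dᵢ/dₒ; combined with 1/f = 1/dₒ + 1/dᵢ this gives dₒ = f·(1 + W/w).
dₒ = 132 mm × (1 + 871/27.9) = 132 × 32.2186 ≈ 4252.860 mm = 4252.860/304.8 ft = 13.953 ft.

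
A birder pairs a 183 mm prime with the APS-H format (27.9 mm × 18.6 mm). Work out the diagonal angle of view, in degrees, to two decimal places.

Sensor diagonal = √(27.9² + 18.6²) = √1124.3700 ≈ 33.5316 mm.
Angle of view α = 2·arctan(d/2f) with d = 33.5316 mm and f = 183 mm.
d/2f = 0.09162; arctan(0.09162) ≈ 5.2346°, so α ≈ 10.4692°.

10.47°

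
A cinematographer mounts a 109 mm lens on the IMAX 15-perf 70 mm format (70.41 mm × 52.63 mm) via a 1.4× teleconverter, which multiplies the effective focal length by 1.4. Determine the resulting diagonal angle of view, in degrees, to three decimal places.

32.136°

Effective focal length f = 109 × 1.4 = 152.6 mm.
Sensor diagonal = √(70.41² + 52.63²) = √7727.4850 ≈ 87.9061 mm.
α = 2·arctan(87.906 / (2 × 152.6)) = 2·arctan(0.28803) ≈ 32.1358°.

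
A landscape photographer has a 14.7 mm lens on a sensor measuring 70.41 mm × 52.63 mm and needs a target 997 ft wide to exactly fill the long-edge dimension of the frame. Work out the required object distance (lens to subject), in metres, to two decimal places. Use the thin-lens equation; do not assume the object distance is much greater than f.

W: 997 ft × 304.8 mm/ft = 303885.59 mm.
Magnification m = w/W = dᵢ/dₒ; combined with 1/f = 1/dₒ + 1/dᵢ this gives dₒ = f·(1 + W/w).
dₒ = 14.7 mm × (1 + 303886/70.41) = 14.7 × 4316.9436 ≈ 63459.071 mm = 63.4591 m.

63.46 m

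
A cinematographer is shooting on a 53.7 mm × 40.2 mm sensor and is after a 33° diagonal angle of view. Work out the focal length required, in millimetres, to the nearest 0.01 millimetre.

Sensor diagonal = √(53.7² + 40.2²) = √4499.7300 ≈ 67.0800 mm.
From α = 2·arctan(d/2f) we get f = d / (2·tan(α/2)).
With d = 67.0800 mm and α/2 = 16.5°, tan(α/2) ≈ 0.29621, so f ≈ 67.0800 / 0.59243 ≈ 113.2292 mm.

113.23 mm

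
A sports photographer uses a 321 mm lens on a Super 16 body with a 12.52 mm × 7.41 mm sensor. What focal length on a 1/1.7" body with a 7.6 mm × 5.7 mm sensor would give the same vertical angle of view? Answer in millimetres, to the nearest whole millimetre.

Equal angle of view means equal height/f ratio, so f₂ = f₁ · (height₂/height₁) = 321 × 5.7/7.41.
f₂ = 321 × 0.76923 ≈ 246.923 mm.

247 mm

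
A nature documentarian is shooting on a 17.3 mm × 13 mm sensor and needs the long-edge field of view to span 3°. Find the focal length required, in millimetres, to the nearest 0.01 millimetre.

330.33 mm

From α = 2·arctan(w/2f) we get f = w / (2·tan(α/2)).
With w = 17.3 mm and α/2 = 1.5°, tan(α/2) ≈ 0.02619, so f ≈ 17.3 / 0.05237 ≈ 330.3302 mm.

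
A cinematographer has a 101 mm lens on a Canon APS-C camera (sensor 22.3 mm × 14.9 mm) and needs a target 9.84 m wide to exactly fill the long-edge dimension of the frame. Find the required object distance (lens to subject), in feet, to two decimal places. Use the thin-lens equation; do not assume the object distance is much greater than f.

W: 9.84 m = 9840 mm.
Magnification m = w/W = dᵢ/dₒ; combined with 1/f = 1/dₒ + 1/dᵢ this gives dₒ = f·(1 + W/w).
dₒ = 101 mm × (1 + 9840/22.3) = 101 × 442.2556 ≈ 44667.816 mm = 44667.816/304.8 ft = 146.548 ft.

146.55 ft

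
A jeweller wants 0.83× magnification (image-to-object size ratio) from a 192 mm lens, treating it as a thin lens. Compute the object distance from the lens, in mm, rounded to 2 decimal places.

423.33 mm

With m = dᵢ/dₒ and 1/f = 1/dₒ + 1/dᵢ, substituting dᵢ = m·dₒ gives 1/f = (1 + 1/m)/dₒ, hence dₒ = f·(1 + 1/m).
dₒ = 192 × (1 + 1/0.83) = 192 × 2.20482 ≈ 423.325 mm.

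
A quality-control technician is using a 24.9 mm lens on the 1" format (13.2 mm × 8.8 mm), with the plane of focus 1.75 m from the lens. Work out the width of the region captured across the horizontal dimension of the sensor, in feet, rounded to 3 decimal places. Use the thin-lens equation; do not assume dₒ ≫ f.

dₒ: 1.75 m = 1750 mm.
Similar triangles through the lens centre give W/dₒ = w/dᵢ; with 1/f = 1/dₒ + 1/dᵢ this gives W = w·(dₒ − f)/f.
W = 13.2 mm × (1750 − 24.9) / 24.9 = 13.2 × 69.2811 ≈ 914.511 mm = 914.511/304.8 ft = 3.00036 ft.

3.000 ft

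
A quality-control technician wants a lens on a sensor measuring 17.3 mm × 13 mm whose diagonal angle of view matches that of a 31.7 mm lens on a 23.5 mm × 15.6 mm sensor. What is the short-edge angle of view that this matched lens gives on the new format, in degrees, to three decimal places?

29.927°

Sensor diagonal = √(23.5² + 15.6²) = √795.6100 ≈ 28.2066 mm.
Sensor diagonal = √(17.3² + 13²) = √468.2900 ≈ 21.6400 mm.
Equal diagonal AOV ⇒ f₂ = f₁ · 21.6400/28.2066 = 31.7 × 0.76720 ≈ 24.3202 mm.
Short-edge AOV on the new format = 2·arctan(13 / (2 × 24.3202)) = 2·arctan(0.26727) ≈ 29.9271°.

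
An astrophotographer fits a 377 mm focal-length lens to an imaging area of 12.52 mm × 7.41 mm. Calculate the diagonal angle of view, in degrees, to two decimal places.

Sensor diagonal = √(12.52² + 7.41²) = √211.6585 ≈ 14.5485 mm.
Angle of view α = 2·arctan(d/2f) with d = 14.5485 mm and f = 377 mm.
d/2f = 0.01930; arctan(0.01930) ≈ 1.1054°, so α ≈ 2.2108°.

2.21°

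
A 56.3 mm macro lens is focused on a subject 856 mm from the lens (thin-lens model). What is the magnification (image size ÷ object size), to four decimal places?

0.0704×

Thin lens: 1/f = 1/dₒ + 1/dᵢ → 1/dᵢ = 1/56.3 − 1/856 = 0.0165938 mm⁻¹, so dᵢ ≈ 60.2636 mm.
Magnification m = dᵢ/dₒ = 60.2636/856 ≈ 0.07040.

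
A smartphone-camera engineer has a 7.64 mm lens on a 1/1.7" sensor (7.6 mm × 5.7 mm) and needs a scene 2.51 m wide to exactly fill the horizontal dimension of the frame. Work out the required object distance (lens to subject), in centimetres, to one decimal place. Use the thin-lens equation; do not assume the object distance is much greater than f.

253.1 cm

W: 2.51 m = 2510 mm.
Magnification m = w/W = dᵢ/dₒ; combined with 1/f = 1/dₒ + 1/dᵢ this gives dₒ = f·(1 + W/w).
dₒ = 7.64 mm × (1 + 2510/7.6) = 7.64 × 331.2632 ≈ 2530.851 mm = 253.085 cm.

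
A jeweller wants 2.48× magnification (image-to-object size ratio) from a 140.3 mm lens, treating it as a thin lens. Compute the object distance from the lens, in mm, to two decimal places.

196.87 mm

With m = dᵢ/dₒ and 1/f = 1/dₒ + 1/dᵢ, substituting dᵢ = m·dₒ gives 1/f = (1 + 1/m)/dₒ, hence dₒ = f·(1 + 1/m).
dₒ = 140.3 × (1 + 1/2.48) = 140.3 × 1.40323 ≈ 196.873 mm.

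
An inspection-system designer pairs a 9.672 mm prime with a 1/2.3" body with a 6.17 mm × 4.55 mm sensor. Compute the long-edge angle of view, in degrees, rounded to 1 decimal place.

Angle of view α = 2·arctan(w/2f) with w = 6.17 mm and f = 9.672 mm.
w/2f = 0.31896; arctan(0.31896) ≈ 17.6907°, so α ≈ 35.3814°.

35.4°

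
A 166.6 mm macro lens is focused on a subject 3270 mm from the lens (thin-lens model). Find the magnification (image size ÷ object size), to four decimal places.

0.0537×

Thin lens: 1/f = 1/dₒ + 1/dᵢ → 1/dᵢ = 1/166.6 − 1/3270 = 0.0056966 mm⁻¹, so dᵢ ≈ 175.5436 mm.
Magnification m = dᵢ/dₒ = 175.5436/3270 ≈ 0.05368.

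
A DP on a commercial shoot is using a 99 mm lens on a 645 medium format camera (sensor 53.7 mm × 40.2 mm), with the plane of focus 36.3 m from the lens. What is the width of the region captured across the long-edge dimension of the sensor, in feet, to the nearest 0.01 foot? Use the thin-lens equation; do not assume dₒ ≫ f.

dₒ: 36.3 m = 36300 mm.
Similar triangles through the lens centre give W/dₒ = w/dᵢ; with 1/f = 1/dₒ + 1/dᵢ this gives W = w·(dₒ − f)/f.
W = 53.7 mm × (36300 − 99) / 99 = 53.7 × 365.6667 ≈ 19636.300 mm = 19636.300/304.8 ft = 64.4236 ft.

64.42 ft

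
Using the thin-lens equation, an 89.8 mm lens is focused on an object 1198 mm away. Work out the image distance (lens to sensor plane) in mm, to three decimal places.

1/dᵢ = 1/f − 1/dₒ = 1/89.8 − 1/1198 = 0.0103011 mm⁻¹.
dᵢ = 1/0.0103011 ≈ 97.0767 mm.

97.077 mm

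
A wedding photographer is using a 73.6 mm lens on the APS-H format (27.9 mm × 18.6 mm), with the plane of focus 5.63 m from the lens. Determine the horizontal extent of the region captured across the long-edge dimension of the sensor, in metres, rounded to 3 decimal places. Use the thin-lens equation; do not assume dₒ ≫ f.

2.106 m

dₒ: 5.63 m = 5630 mm.
Similar triangles through the lens centre give W/dₒ = w/dᵢ; with 1/f = 1/dₒ + 1/dᵢ this gives W = w·(dₒ − f)/f.
W = 27.9 mm × (5630 − 73.6) / 73.6 = 27.9 × 75.4946 ≈ 2106.298 mm = 2.1063 m.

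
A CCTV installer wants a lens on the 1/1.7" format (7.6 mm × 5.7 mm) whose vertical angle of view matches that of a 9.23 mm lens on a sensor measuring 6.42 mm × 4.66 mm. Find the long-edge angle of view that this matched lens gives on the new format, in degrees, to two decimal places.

Equal vertical AOV ⇒ f₂ = f₁ · 5.7/4.66 = 9.23 × 1.22318 ≈ 11.2899 mm.
Long-edge AOV on the new format = 2·arctan(7.6 / (2 × 11.2899)) = 2·arctan(0.33658) ≈ 37.2048°.

37.20°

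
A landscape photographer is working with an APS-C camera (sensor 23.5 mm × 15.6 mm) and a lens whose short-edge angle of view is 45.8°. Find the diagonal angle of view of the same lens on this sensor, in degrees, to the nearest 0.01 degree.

74.74°

From the short-edge AOV: f = 15.6 / (2·tan(22.9°)) = 15.6 / 0.84483 ≈ 18.4652 mm.
Sensor diagonal = √(23.5² + 15.6²) = √795.6100 ≈ 28.2066 mm.
Diagonal AOV = 2·arctan(28.2066 / (2 × 18.4652)) = 2·arctan(0.76378) ≈ 74.7435°.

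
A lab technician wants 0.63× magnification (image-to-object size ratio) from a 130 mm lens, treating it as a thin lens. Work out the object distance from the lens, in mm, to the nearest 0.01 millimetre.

336.35 mm

With m = dᵢ/dₒ and 1/f = 1/dₒ + 1/dᵢ, substituting dᵢ = m·dₒ gives 1/f = (1 + 1/m)/dₒ, hence dₒ = f·(1 + 1/m).
dₒ = 130 × (1 + 1/0.63) = 130 × 2.58730 ≈ 336.349 mm.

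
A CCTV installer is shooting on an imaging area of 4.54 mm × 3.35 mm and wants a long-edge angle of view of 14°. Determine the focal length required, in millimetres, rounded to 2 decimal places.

From α = 2·arctan(w/2f) we get f = w / (2·tan(α/2)).
With w = 4.54 mm and α/2 = 7°, tan(α/2) ≈ 0.12278, so f ≈ 4.54 / 0.24557 ≈ 18.4877 mm.

18.49 mm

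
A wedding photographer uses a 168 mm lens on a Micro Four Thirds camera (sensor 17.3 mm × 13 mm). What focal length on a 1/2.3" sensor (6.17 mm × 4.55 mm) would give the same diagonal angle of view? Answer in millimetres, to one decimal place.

59.5 mm

Sensor diagonal = √(17.3² + 13²) = √468.2900 ≈ 21.6400 mm.
Sensor diagonal = √(6.17² + 4.55²) = √58.7714 ≈ 7.6663 mm.
Equal angle of view means equal diagonal/f ratio, so f₂ = f₁ · (diagonal₂/diagonal₁) = 168 × 7.6663/21.6400.
f₂ = 168 × 0.35426 ≈ 59.516 mm.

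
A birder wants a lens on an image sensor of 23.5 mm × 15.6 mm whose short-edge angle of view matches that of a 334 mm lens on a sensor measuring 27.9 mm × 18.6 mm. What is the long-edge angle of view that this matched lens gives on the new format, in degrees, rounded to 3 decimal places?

Equal short-edge AOV ⇒ f₂ = f₁ · 15.6/18.6 = 334 × 0.83871 ≈ 280.1290 mm.
Long-edge AOV on the new format = 2·arctan(23.5 / (2 × 280.1290)) = 2·arctan(0.04194) ≈ 4.8037°.

4.804°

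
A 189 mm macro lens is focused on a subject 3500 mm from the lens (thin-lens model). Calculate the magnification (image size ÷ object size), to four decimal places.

0.0571×

Thin lens: 1/f = 1/dₒ + 1/dᵢ → 1/dᵢ = 1/189 − 1/3500 = 0.0050053 mm⁻¹, so dᵢ ≈ 199.7886 mm.
Magnification m = dᵢ/dₒ = 199.7886/3500 ≈ 0.05708.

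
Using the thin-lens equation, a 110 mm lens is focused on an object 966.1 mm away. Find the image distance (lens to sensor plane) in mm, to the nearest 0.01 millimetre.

124.13 mm

1/dᵢ = 1/f − 1/dₒ = 1/110 − 1/966.1 = 0.0080558 mm⁻¹.
dᵢ = 1/0.0080558 ≈ 124.1339 mm.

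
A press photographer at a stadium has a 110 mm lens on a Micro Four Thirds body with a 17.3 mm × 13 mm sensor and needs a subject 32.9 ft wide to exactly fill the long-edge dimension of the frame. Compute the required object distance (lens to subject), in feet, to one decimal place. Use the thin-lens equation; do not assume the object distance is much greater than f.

W: 32.9 ft × 304.8 mm/ft = 10027.92 mm.
Magnification m = w/W = dᵢ/dₒ; combined with 1/f = 1/dₒ + 1/dᵢ this gives dₒ = f·(1 + W/w).
dₒ = 110 mm × (1 + 10027.9/17.3) = 110 × 580.6485 ≈ 63871.339 mm = 63871.339/304.8 ft = 209.552 ft.

209.6 ft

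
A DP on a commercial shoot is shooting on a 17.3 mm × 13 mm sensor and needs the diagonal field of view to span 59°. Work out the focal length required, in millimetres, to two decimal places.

19.12 mm

Sensor diagonal = √(17.3² + 13²) = √468.2900 ≈ 21.6400 mm.
From α = 2·arctan(d/2f) we get f = d / (2·tan(α/2)).
With d = 21.6400 mm and α/2 = 29.5°, tan(α/2) ≈ 0.56577, so f ≈ 21.6400 / 1.13155 ≈ 19.1243 mm.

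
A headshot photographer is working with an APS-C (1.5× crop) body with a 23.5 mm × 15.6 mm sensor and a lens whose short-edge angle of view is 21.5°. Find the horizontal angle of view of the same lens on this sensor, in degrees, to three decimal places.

From the short-edge AOV: f = 15.6 / (2·tan(10.75°)) = 15.6 / 0.37971 ≈ 41.0838 mm.
Horizontal AOV = 2·arctan(23.5 / (2 × 41.0838)) = 2·arctan(0.28600) ≈ 31.9212°.

31.921°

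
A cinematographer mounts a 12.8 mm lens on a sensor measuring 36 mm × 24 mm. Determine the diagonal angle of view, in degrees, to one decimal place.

Sensor diagonal = √(36² + 24²) = √1872.0000 ≈ 43.2666 mm.
Angle of view α = 2·arctan(d/2f) with d = 43.2666 mm and f = 12.8 mm.
d/2f = 1.69010; arctan(1.69010) ≈ 59.3880°, so α ≈ 118.7761°.

118.8°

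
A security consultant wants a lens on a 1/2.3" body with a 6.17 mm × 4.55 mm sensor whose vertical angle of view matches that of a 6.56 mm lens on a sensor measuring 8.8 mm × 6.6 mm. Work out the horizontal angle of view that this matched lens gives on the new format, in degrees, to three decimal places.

Equal vertical AOV ⇒ f₂ = f₁ · 4.55/6.6 = 6.56 × 0.68939 ≈ 4.5224 mm.
Horizontal AOV on the new format = 2·arctan(6.17 / (2 × 4.5224)) = 2·arctan(0.68216) ≈ 68.6002°.

68.600°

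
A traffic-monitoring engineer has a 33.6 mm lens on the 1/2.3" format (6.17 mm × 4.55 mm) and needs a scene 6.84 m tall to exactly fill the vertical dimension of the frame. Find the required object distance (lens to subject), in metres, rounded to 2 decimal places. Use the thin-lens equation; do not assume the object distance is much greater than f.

W: 6.84 m = 6840 mm.
Magnification m = h/W = dᵢ/dₒ; combined with 1/f = 1/dₒ + 1/dᵢ this gives dₒ = f·(1 + W/h).
dₒ = 33.6 mm × (1 + 6840/4.55) = 33.6 × 1504.2967 ≈ 50544.369 mm = 50.5444 m.

50.54 m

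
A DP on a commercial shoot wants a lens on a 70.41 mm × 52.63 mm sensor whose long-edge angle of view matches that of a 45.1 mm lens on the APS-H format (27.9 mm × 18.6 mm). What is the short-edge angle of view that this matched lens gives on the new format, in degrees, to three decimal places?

Equal long-edge AOV ⇒ f₂ = f₁ · 70.41/27.9 = 45.1 × 2.52366 ≈ 113.8169 mm.
Short-edge AOV on the new format = 2·arctan(52.63 / (2 × 113.8169)) = 2·arctan(0.23120) ≈ 26.0366°.

26.037°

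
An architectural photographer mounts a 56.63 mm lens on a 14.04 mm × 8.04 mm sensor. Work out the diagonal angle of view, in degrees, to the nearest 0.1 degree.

Sensor diagonal = √(14.04² + 8.04²) = √261.7632 ≈ 16.1791 mm.
Angle of view α = 2·arctan(d/2f) with d = 16.1791 mm and f = 56.63 mm.
d/2f = 0.14285; arctan(0.14285) ≈ 8.1297°, so α ≈ 16.2593°.

16.3°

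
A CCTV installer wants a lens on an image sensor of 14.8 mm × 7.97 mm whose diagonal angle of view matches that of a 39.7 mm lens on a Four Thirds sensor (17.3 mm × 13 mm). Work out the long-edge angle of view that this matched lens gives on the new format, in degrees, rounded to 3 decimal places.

Sensor diagonal = √(17.3² + 13²) = √468.2900 ≈ 21.6400 mm.
Sensor diagonal = √(14.8² + 7.97²) = √282.5609 ≈ 16.8095 mm.
Equal diagonal AOV ⇒ f₂ = f₁ · 16.8095/21.6400 = 39.7 × 0.77678 ≈ 30.8382 mm.
Long-edge AOV on the new format = 2·arctan(14.8 / (2 × 30.8382)) = 2·arctan(0.23996) ≈ 26.9874°.

26.987°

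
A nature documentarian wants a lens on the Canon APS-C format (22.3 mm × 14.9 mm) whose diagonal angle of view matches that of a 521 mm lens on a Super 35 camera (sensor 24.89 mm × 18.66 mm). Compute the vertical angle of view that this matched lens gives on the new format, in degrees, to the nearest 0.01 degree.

1.90°

Sensor diagonal = √(24.89² + 18.66²) = √967.7077 ≈ 31.1080 mm.
Sensor diagonal = √(22.3² + 14.9²) = √719.3000 ≈ 26.8198 mm.
Equal diagonal AOV ⇒ f₂ = f₁ · 26.8198/31.1080 = 521 × 0.86215 ≈ 449.1803 mm.
Vertical AOV on the new format = 2·arctan(14.9 / (2 × 449.1803)) = 2·arctan(0.01659) ≈ 1.9004°.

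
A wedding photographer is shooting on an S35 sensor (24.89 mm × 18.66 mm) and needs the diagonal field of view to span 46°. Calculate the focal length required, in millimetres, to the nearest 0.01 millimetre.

Sensor diagonal = √(24.89² + 18.66²) = √967.7077 ≈ 31.1080 mm.
From α = 2·arctan(d/2f) we get f = d / (2·tan(α/2)).
With d = 31.1080 mm and α/2 = 23°, tan(α/2) ≈ 0.42447, so f ≈ 31.1080 / 0.84895 ≈ 36.6429 mm.

36.64 mm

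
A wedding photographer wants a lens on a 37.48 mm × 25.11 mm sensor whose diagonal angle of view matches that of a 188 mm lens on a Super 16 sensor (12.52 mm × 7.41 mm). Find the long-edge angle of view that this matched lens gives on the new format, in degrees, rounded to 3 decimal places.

Sensor diagonal = √(12.52² + 7.41²) = √211.6585 ≈ 14.5485 mm.
Sensor diagonal = √(37.48² + 25.11²) = √2035.2625 ≈ 45.1139 mm.
Equal diagonal AOV ⇒ f₂ = f₁ · 45.1139/14.5485 = 188 × 3.10093 ≈ 582.9754 mm.
Long-edge AOV on the new format = 2·arctan(37.48 / (2 × 582.9754)) = 2·arctan(0.03215) ≈ 3.6823°.

3.682°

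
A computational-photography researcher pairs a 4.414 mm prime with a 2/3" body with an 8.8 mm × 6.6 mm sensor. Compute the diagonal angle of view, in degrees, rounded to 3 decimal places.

102.503°

Sensor diagonal = √(8.8² + 6.6²) = √121.0000 ≈ 11.0000 mm.
Angle of view α = 2·arctan(d/2f) with d = 11.0000 mm and f = 4.414 mm.
d/2f = 1.24604; arctan(1.24604) ≈ 51.2514°, so α ≈ 102.5027°.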